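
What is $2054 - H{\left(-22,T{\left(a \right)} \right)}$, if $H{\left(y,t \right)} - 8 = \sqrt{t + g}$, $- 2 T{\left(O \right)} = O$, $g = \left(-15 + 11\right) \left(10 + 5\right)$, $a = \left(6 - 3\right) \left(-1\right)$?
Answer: $2046 - \frac{3 i \sqrt{26}}{2} \approx 2046.0 - 7.6485 i$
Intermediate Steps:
$a = -3$ ($a = \left(6 - 3\right) \left(-1\right) = 3 \left(-1\right) = -3$)
$g = -60$ ($g = \left(-4\right) 15 = -60$)
$T{\left(O \right)} = - \frac{O}{2}$
$H{\left(y,t \right)} = 8 + \sqrt{-60 + t}$ ($H{\left(y,t \right)} = 8 + \sqrt{t - 60} = 8 + \sqrt{-60 + t}$)
$2054 - H{\left(-22,T{\left(a \right)} \right)} = 2054 - \left(8 + \sqrt{-60 - - \frac{3}{2}}\right) = 2054 - \left(8 + \sqrt{-60 + \frac{3}{2}}\right) = 2054 - \left(8 + \sqrt{- \frac{117}{2}}\right) = 2054 - \left(8 + \frac{3 i \sqrt{26}}{2}\right) = 2046 - \frac{3 i \sqrt{26}}{2}$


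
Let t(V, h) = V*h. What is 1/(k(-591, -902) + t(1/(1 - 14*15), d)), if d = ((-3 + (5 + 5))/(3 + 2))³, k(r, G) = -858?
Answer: -26125/22415593 ≈ -0.0011655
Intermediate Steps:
d = 343/125 (d = ((-3 + 10)/5)³ = (7*(⅕))³ = (7/5)³ = 343/125 ≈ 2.7440)
1/(k(-591, -902) + t(1/(1 - 14*15), d)) = 1/(-858 + (343/125)/(1 - 14*15)) = 1/(-858 + (343/125)/(1 - 210)) = 1/(-858 + (343/125)/(-209)) = 1/(-858 - 1/209*343/125) = 1/(-858 - 343/26125) = 1/(-22415593/26125) = -26125/22415593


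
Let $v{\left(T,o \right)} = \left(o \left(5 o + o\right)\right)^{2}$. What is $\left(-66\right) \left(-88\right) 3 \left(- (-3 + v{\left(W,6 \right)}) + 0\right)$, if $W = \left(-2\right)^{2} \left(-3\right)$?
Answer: $-812881872$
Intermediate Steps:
$W = -12$ ($W = 4 \left(-3\right) = -12$)
$v{\left(T,o \right)} = 36 o^{4}$ ($v{\left(T,o \right)} = \left(o 6 o\right)^{2} = \left(6 o^{2}\right)^{2} = 36 o^{4}$)
$\left(-66\right) \left(-88\right) 3 \left(- (-3 + v{\left(W,6 \right)}) + 0\right) = \left(-66\right) \left(-88\right) 3 \left(- (-3 + 36 \cdot 6^{4}) + 0\right) = 5808 \cdot 3 \left(- (-3 + 36 \cdot 1296) + 0\right) = 5808 \cdot 3 \left(- (-3 + 46656) + 0\right) = 5808 \cdot 3 \left(\left(-1\right) 46653 + 0\right) = 5808 \cdot 3 \left(-46653 + 0\right) = 5808 \cdot 3 \left(-46653\right) = 5808 \left(-139959\right) = -812881872$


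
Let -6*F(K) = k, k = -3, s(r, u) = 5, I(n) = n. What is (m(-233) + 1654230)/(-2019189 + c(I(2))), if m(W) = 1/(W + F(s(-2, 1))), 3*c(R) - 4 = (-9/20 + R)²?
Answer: -61537355840/75113751409 ≈ -0.81926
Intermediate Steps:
c(R) = 4/3 + (-9/20 + R)²/3
F(K) = ½ (F(K) = -⅙*(-3) = ½)
m(W) = 1/(½ + W) (m(W) = 1/(W + ½) = 1/(½ + W))
(m(-233) + 1654230)/(-2019189 + c(I(2))) = (2/(1 + 2*(-233)) + 1654230)/(-2019189 + (4/3 + (-9 + 20*2)²/1200)) = (2/(1 - 466) + 1654230)/(-2019189 + (4/3 + (-9 + 40)²/1200)) = (2/(-465) + 1654230)/(-2019189 + (4/3 + (1/1200)*31²)) = (2*(-1/465) + 1654230)/(-2019189 + (4/3 + (1/1200)*961)) = (-2/465 + 1654230)/(-2019189 + (4/3 + 961/1200)) = 769216948/(465*(-2019189 + 2561/1200)) = 769216948/(465*(-2423024239/1200)) = (769216948/465)*(-1200/2423024239) = -61537355840/75113751409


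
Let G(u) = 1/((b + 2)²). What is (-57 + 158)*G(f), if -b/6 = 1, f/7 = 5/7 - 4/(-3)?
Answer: 101/16 ≈ 6.3125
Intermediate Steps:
f = 43/3 (f = 7*(5/7 - 4/(-3)) = 7*(5*(⅐) - 4*(-⅓)) = 7*(5/7 + 4/3) = 7*(43/21) = 43/3 ≈ 14.333)
b = -6 (b = -6*1 = -6)
G(u) = 1/16 (G(u) = 1/((-6 + 2)²) = 1/((-4)²) = 1/16)
(-57 + 158)*G(f) = (-57 + 158)*(1/16) = 101*(1/16) = 101/16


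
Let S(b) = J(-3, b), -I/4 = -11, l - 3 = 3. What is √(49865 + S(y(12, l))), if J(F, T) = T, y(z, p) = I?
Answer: √49909 ≈ 223.40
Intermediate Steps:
l = 6 (l = 3 + 3 = 6)
I = 44 (I = -4*(-11) = 44)
y(z, p) = 44
S(b) = b
√(49865 + S(y(12, l))) = √(49865 + 44) = √49909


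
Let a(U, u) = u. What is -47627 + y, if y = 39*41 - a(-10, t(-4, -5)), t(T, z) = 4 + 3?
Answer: -46035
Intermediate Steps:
t(T, z) = 7
y = 1592 (y = 39*41 - 1*7 = 1599 - 7 = 1592)
-47627 + y = -47627 + 1592 = -46035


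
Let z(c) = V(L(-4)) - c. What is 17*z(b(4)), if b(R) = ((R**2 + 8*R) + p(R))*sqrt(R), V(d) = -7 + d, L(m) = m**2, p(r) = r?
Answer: -1615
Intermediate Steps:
b(R) = sqrt(R)*(R**2 + 9*R) (b(R) = ((R**2 + 8*R) + R)*sqrt(R) = (R**2 + 9*R)*sqrt(R) = sqrt(R)*(R**2 + 9*R))
z(c) = 9 - c (z(c) = (-7 + (-4)**2) - c = (-7 + 16) - c = 9 - c)
17*z(b(4)) = 17*(9 - 4**(3/2)*(9 + 4)) = 17*(9 - 8*13) = 17*(9 - 1*104) = 17*(9 - 104) = 17*(-95) = -1615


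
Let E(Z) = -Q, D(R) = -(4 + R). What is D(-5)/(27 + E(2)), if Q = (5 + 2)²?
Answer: -1/22 ≈ -0.045455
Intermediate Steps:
D(R) = -4 - R
Q = 49 (Q = 7² = 49)
E(Z) = -49 (E(Z) = -1*49 = -49)
D(-5)/(27 + E(2)) = (-4 - 1*(-5))/(27 - 49) = (-4 + 5)/(-22) = 1*(-1/22) = -1/22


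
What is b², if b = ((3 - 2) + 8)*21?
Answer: 35721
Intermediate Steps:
b = 189 (b = (1 + 8)*21 = 9*21 = 189)
b² = 189² = 35721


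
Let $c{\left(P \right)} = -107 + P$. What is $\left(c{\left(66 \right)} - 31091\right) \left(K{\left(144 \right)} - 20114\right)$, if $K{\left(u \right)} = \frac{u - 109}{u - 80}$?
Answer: $\frac{10018752363}{16} \approx 6.2617 \cdot 10^{8}$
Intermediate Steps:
$K{\left(u \right)} = \frac{-109 + u}{-80 + u}$
$\left(c{\left(66 \right)} - 31091\right) \left(K{\left(144 \right)} - 20114\right) = \left(\left(-107 + 66\right) - 31091\right) \left(\frac{-109 + 144}{-80 + 144} - 20114\right) = \left(-41 - 31091\right) \left(\frac{1}{64} \cdot 35 - 20114\right) = - 31132 \left(\frac{1}{64} \cdot 35 - 20114\right) = - 31132 \left(\frac{35}{64} - 20114\right) = \left(-31132\right) \left(- \frac{1287261}{64}\right) = \frac{10018752363}{16}$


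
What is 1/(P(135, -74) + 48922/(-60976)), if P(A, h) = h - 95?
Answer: -30488/5176933 ≈ -0.0058892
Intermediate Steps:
P(A, h) = -95 + h
1/(P(135, -74) + 48922/(-60976)) = 1/((-95 - 74) + 48922/(-60976)) = 1/(-169 + 48922*(-1/60976)) = 1/(-169 - 24461/30488) = 1/(-5176933/30488) = -30488/5176933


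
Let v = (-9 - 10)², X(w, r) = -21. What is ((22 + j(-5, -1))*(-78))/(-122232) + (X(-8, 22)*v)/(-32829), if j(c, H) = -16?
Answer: 26166799/111465398 ≈ 0.23475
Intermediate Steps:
v = 361 (v = (-19)² = 361)
((22 + j(-5, -1))*(-78))/(-122232) + (X(-8, 22)*v)/(-32829) = ((22 - 16)*(-78))/(-122232) - 21*361/(-32829) = (6*(-78))*(-1/122232) - 7581*(-1/32829) = -468*(-1/122232) + 2527/10943 = 39/10186 + 2527/10943 = 26166799/111465398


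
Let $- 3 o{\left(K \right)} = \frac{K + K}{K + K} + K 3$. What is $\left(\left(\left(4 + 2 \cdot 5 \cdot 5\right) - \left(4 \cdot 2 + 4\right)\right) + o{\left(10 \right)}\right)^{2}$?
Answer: $\frac{9025}{9} \approx 1002.8$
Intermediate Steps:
$o{\left(K \right)} = - \frac{1}{3} - K$ ($o{\left(K \right)} = - \frac{\frac{K + K}{K + K} + K 3}{3} = - \frac{\frac{2 K}{2 K} + 3 K}{3} = - \frac{2 K \frac{1}{2 K} + 3 K}{3} = - \frac{1 + 3 K}{3} = - \frac{1}{3} - K$)
$\left(\left(\left(4 + 2 \cdot 5 \cdot 5\right) - \left(4 \cdot 2 + 4\right)\right) + o{\left(10 \right)}\right)^{2} = \left(\left(\left(4 + 2 \cdot 5 \cdot 5\right) - \left(4 \cdot 2 + 4\right)\right) - \frac{31}{3}\right)^{2} = \left(\left(\left(4 + 10 \cdot 5\right) - \left(8 + 4\right)\right) - \frac{31}{3}\right)^{2} = \left(\left(\left(4 + 50\right) - 12\right) - \frac{31}{3}\right)^{2} = \left(\left(54 - 12\right) - \frac{31}{3}\right)^{2} = \left(42 - \frac{31}{3}\right)^{2} = \left(\frac{95}{3}\right)^{2} = \frac{9025}{9}$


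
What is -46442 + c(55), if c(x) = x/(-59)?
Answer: -2740133/59 ≈ -46443.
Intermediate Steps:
c(x) = -x/59 (c(x) = x*(-1/59) = -x/59)
-46442 + c(55) = -46442 - 1/59*55 = -46442 - 55/59 = -2740133/59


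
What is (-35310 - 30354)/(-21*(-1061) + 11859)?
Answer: -5472/2845 ≈ -1.9234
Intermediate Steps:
(-35310 - 30354)/(-21*(-1061) + 11859) = -65664/(22281 + 11859) = -65664/34140 = -65664*1/34140 = -5472/2845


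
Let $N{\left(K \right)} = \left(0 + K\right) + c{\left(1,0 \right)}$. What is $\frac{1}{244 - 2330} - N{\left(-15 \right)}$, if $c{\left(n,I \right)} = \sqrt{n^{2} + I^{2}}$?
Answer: $\frac{29203}{2086} \approx 14.0$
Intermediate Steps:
$c{\left(n,I \right)} = \sqrt{I^{2} + n^{2}}$
$N{\left(K \right)} = 1 + K$ ($N{\left(K \right)} = \left(0 + K\right) + \sqrt{0^{2} + 1^{2}} = K + \sqrt{0 + 1} = K + \sqrt{1} = K + 1 = 1 + K$)
$\frac{1}{244 - 2330} - N{\left(-15 \right)} = \frac{1}{244 - 2330} - \left(1 - 15\right) = \frac{1}{-2086} - -14 = - \frac{1}{2086} + 14 = \frac{29203}{2086}$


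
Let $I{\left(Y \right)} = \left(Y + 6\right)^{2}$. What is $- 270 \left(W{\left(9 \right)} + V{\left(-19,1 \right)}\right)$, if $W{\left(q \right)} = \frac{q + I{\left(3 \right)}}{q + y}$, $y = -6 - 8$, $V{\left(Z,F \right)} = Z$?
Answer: $9990$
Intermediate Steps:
$y = -14$ ($y = -6 - 8 = -14$)
$I{\left(Y \right)} = \left(6 + Y\right)^{2}$
$W{\left(q \right)} = \frac{81 + q}{-14 + q}$ ($W{\left(q \right)} = \frac{q + \left(6 + 3\right)^{2}}{q - 14} = \frac{q + 9^{2}}{-14 + q} = \frac{q + 81}{-14 + q} = \frac{81 + q}{-14 + q}$)
$- 270 \left(W{\left(9 \right)} + V{\left(-19,1 \right)}\right) = - 270 \left(\frac{81 + 9}{-14 + 9} - 19\right) = - 270 \left(\frac{1}{-5} \cdot 90 - 19\right) = - 270 \left(\left(- \frac{1}{5}\right) 90 - 19\right) = - 270 \left(-18 - 19\right) = \left(-270\right) \left(-37\right) = 9990$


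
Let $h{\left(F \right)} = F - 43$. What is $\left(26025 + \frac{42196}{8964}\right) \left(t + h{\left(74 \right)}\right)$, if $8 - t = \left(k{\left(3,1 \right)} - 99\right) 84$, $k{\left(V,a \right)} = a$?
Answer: $\frac{53607635506}{249} \approx 2.1529 \cdot 10^{8}$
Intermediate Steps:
$t = 8240$ ($t = 8 - \left(1 - 99\right) 84 = 8 - \left(-98\right) 84 = 8 - -8232 = 8 + 8232 = 8240$)
$h{\left(F \right)} = -43 + F$
$\left(26025 + \frac{42196}{8964}\right) \left(t + h{\left(74 \right)}\right) = \left(26025 + \frac{42196}{8964}\right) \left(8240 + \left(-43 + 74\right)\right) = \left(26025 + 42196 \cdot \frac{1}{8964}\right) \left(8240 + 31\right) = \left(26025 + \frac{10549}{2241}\right) 8271 = \frac{58332574}{2241} \cdot 8271 = \frac{53607635506}{249}$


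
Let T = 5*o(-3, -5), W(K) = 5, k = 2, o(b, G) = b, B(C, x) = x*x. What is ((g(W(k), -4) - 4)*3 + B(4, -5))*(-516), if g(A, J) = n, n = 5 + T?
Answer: 8772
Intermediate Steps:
B(C, x) = x**2
T = -15 (T = 5*(-3) = -15)
n = -10 (n = 5 - 15 = -10)
g(A, J) = -10
((g(W(k), -4) - 4)*3 + B(4, -5))*(-516) = ((-10 - 4)*3 + (-5)**2)*(-516) = (-14*3 + 25)*(-516) = (-42 + 25)*(-516) = -17*(-516) = 8772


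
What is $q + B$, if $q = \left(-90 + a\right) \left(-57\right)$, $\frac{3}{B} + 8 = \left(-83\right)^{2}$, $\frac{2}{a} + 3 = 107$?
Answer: $\frac{1835183499}{357812} \approx 5128.9$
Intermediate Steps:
$a = \frac{1}{52}$ ($a = \frac{2}{-3 + 107} = \frac{2}{104} = 2 \cdot \frac{1}{104} = \frac{1}{52} \approx 0.019231$)
$B = \frac{3}{6881}$ ($B = \frac{3}{-8 + \left(-83\right)^{2}} = \frac{3}{-8 + 6889} = \frac{3}{6881} \approx 0.00043598$)
$q = \frac{266703}{52}$ ($q = \left(-90 + \frac{1}{52}\right) \left(-57\right) = \left(- \frac{4679}{52}\right) \left(-57\right) = \frac{266703}{52} \approx 5128.9$)
$q + B = \frac{266703}{52} + \frac{3}{6881} = \frac{1835183499}{357812}$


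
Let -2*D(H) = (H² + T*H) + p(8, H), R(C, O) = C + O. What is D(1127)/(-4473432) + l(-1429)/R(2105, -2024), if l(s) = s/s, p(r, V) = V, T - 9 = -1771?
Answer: -2718283/40260888 ≈ -0.067517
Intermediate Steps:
T = -1762 (T = 9 - 1771 = -1762)
D(H) = -H²/2 + 1761*H/2 (D(H) = -((H² - 1762*H) + H)/2 = -(H² - 1761*H)/2 = -H²/2 + 1761*H/2)
l(s) = 1
D(1127)/(-4473432) + l(-1429)/R(2105, -2024) = ((½)*1127*(1761 - 1*1127))/(-4473432) + 1/(2105 - 2024) = ((½)*1127*(1761 - 1127))*(-1/4473432) + 1/81 = ((½)*1127*634)*(-1/4473432) + 1*(1/81) = 357259*(-1/4473432) + 1/81 = -357259/4473432 + 1/81 = -2718283/40260888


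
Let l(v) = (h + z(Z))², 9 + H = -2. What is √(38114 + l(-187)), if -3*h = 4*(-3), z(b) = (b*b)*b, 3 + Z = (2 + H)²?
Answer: 5*√9008137410 ≈ 4.7456e+5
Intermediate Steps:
H = -11 (H = -9 - 2 = -11)
Z = 78 (Z = -3 + (2 - 11)² = -3 + (-9)² = -3 + 81 = 78)
z(b) = b³ (z(b) = b²*b = b³)
h = 4 (h = -4*(-3)/3 = -⅓*(-12) = 4)
l(v) = 225203397136 (l(v) = (4 + 78³)² = (4 + 474552)² = 474556² = 225203397136)
√(38114 + l(-187)) = √(38114 + 225203397136) = √225203435250 = 5*√9008137410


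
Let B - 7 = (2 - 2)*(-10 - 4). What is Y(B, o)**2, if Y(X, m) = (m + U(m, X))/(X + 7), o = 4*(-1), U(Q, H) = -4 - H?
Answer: 225/196 ≈ 1.1480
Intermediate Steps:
o = -4
B = 7 (B = 7 + (2 - 2)*(-10 - 4) = 7 + 0*(-14) = 7 + 0 = 7)
Y(X, m) = (-4 + m - X)/(7 + X) (Y(X, m) = (m + (-4 - X))/(X + 7) = (-4 + m - X)/(7 + X))
Y(B, o)**2 = ((-4 - 4 - 1*7)/(7 + 7))**2 = ((-4 - 4 - 7)/14)**2 = ((1/14)*(-15))**2 = (-15/14)**2 = 225/196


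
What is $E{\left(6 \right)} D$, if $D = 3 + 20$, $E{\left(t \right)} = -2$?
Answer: $-46$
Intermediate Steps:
$D = 23$
$E{\left(6 \right)} D = \left(-2\right) 23 = -46$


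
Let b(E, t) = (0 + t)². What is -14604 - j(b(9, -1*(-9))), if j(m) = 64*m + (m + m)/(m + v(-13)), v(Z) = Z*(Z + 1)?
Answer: -1563306/79 ≈ -19789.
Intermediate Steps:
b(E, t) = t²
v(Z) = Z*(1 + Z)
j(m) = 64*m + 2*m/(156 + m) (j(m) = 64*m + (m + m)/(m - 13*(1 - 13)) = 64*m + (2*m)/(m - 13*(-12)) = 64*m + (2*m)/(m + 156) = 64*m + (2*m)/(156 + m) = 64*m + 2*m/(156 + m))
-14604 - j(b(9, -1*(-9))) = -14604 - 2*(-1*(-9))²*(4993 + 32*(-1*(-9))²)/(156 + (-1*(-9))²) = -14604 - 2*9²*(4993 + 32*9²)/(156 + 9²) = -14604 - 2*81*(4993 + 32*81)/(156 + 81) = -14604 - 2*81*(4993 + 2592)/237 = -14604 - 2*81*7585/237 = -14604 - 1*409590/79 = -14604 - 409590/79 = -1563306/79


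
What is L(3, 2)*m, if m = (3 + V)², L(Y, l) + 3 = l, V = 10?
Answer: -169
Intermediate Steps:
L(Y, l) = -3 + l
m = 169 (m = (3 + 10)² = 13² = 169)
L(3, 2)*m = (-3 + 2)*169 = -1*169 = -169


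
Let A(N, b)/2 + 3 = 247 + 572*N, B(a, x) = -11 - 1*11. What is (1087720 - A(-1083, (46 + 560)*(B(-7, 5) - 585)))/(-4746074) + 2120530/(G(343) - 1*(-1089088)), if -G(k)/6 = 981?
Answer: 1886116284513/1285239212237 ≈ 1.4675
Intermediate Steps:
G(k) = -5886 (G(k) = -6*981 = -5886)
B(a, x) = -22 (B(a, x) = -11 - 11 = -22)
A(N, b) = 488 + 1144*N (A(N, b) = -6 + 2*(247 + 572*N) = -6 + (494 + 1144*N) = 488 + 1144*N)
(1087720 - A(-1083, (46 + 560)*(B(-7, 5) - 585)))/(-4746074) + 2120530/(G(343) - 1*(-1089088)) = (1087720 - (488 + 1144*(-1083)))/(-4746074) + 2120530/(-5886 - 1*(-1089088)) = (1087720 - (488 - 1238952))*(-1/4746074) + 2120530/(-5886 + 1089088) = (1087720 - 1*(-1238464))*(-1/4746074) + 2120530/1083202 = (1087720 + 1238464)*(-1/4746074) + 2120530*(1/1083202) = 2326184*(-1/4746074) + 1060265/541601 = -1163092/2373037 + 1060265/541601 = 1886116284513/1285239212237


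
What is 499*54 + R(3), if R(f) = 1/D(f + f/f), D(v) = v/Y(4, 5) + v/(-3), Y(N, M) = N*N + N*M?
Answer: 296397/11 ≈ 26945.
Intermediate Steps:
Y(N, M) = N² + M*N
D(v) = -11*v/36 (D(v) = v/((4*(5 + 4))) + v/(-3) = v/((4*9)) + v*(-⅓) = v/36 - v/3 = -11*v/36)
R(f) = 1/(-11/36 - 11*f/36) (R(f) = 1/(-11*(f + f/f)/36) = 1/(-11*(f + 1)/36) = 1/(-11*(1 + f)/36) = 1/(-11/36 - 11*f/36))
499*54 + R(3) = 499*54 + 36/(11*(-1 - 1*3)) = 26946 + 36/(11*(-1 - 3)) = 26946 + (36/11)/(-4) = 26946 + (36/11)*(-¼) = 26946 - 9/11 = 296397/11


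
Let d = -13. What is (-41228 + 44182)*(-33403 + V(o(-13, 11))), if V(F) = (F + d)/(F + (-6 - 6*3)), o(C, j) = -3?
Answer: -2664109210/27 ≈ -9.8671e+7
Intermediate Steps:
V(F) = (-13 + F)/(-24 + F) (V(F) = (F - 13)/(F + (-6 - 6*3)) = (-13 + F)/(F + (-6 - 18)) = (-13 + F)/(F - 24) = (-13 + F)/(-24 + F))
(-41228 + 44182)*(-33403 + V(o(-13, 11))) = (-41228 + 44182)*(-33403 + (-13 - 3)/(-24 - 3)) = 2954*(-33403 - 16/(-27)) = 2954*(-33403 - 1/27*(-16)) = 2954*(-33403 + 16/27) = 2954*(-901865/27) = -2664109210/27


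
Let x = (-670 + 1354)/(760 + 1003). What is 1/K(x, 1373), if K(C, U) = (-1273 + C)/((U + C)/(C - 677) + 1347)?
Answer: -2828505307858/2676334294205 ≈ -1.0569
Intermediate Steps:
x = 684/1763 ≈ 0.38798
K(C, U) = (-1273 + C)/(1347 + (C + U)/(-677 + C)) (K(C, U) = (-1273 + C)/((C + U)/(-677 + C) + 1347) = (-1273 + C)/(1347 + (C + U)/(-677 + C)))
1/K(x, 1373) = 1/((861821 + (684/1763)² - 1950*684/1763)/(-911919 + 1373 + 1348*(684/1763))) = 1/((861821 + 467856/3108169 - 1333800/1763)/(-911919 + 1373 + 922032/1763)) = 1/((2676334294205/3108169)/(-1604370566/1763)) = 1/(-1763/1604370566*2676334294205/3108169) = 1/(-2676334294205/2828505307858) = -2828505307858/2676334294205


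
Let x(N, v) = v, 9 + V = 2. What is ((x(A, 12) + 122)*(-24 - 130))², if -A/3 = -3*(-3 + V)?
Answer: 425844496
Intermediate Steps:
V = -7 (V = -9 + 2 = -7)
A = -90 (A = -(-9)*(-3 - 7) = -(-9)*(-10) = -3*30 = -90)
((x(A, 12) + 122)*(-24 - 130))² = ((12 + 122)*(-24 - 130))² = (134*(-154))² = (-20636)² = 425844496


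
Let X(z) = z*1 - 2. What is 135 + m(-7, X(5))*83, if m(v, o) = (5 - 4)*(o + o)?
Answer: 633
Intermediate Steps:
X(z) = -2 + z (X(z) = z - 2 = -2 + z)
m(v, o) = 2*o (m(v, o) = 1*(2*o) = 2*o)
135 + m(-7, X(5))*83 = 135 + (2*(-2 + 5))*83 = 135 + (2*3)*83 = 135 + 6*83 = 135 + 498 = 633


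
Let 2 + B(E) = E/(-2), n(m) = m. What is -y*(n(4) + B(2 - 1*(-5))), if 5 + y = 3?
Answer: -3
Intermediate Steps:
y = -2 (y = -5 + 3 = -2)
B(E) = -2 - E/2 (B(E) = -2 + E/(-2) = -2 + E*(-½) = -2 - E/2)
-y*(n(4) + B(2 - 1*(-5))) = -(-2)*(4 + (-2 - (2 - 1*(-5))/2)) = -(-2)*(4 + (-2 - (2 + 5)/2)) = -(-2)*(4 + (-2 - ½*7)) = -(-2)*(4 + (-2 - 7/2)) = -(-2)*(4 - 11/2) = -(-2)*(-3)/2 = -1*3 = -3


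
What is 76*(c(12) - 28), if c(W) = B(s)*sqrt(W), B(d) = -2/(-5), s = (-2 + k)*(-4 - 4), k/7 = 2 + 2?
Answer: -2128 + 304*sqrt(3)/5 ≈ -2022.7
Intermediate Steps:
k = 28 (k = 7*(2 + 2) = 7*4 = 28)
s = -208 (s = (-2 + 28)*(-4 - 4) = 26*(-8) = -208)
B(d) = 2/5 (B(d) = -2*(-1/5) = 2/5)
c(W) = 2*sqrt(W)/5
76*(c(12) - 28) = 76*(2*sqrt(12)/5 - 28) = 76*(2*(2*sqrt(3))/5 - 28) = 76*(4*sqrt(3)/5 - 28) = 76*(-28 + 4*sqrt(3)/5) = -2128 + 304*sqrt(3)/5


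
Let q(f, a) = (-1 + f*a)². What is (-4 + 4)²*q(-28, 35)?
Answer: 0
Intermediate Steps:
q(f, a) = (-1 + a*f)²
(-4 + 4)²*q(-28, 35) = (-4 + 4)²*(-1 + 35*(-28))² = 0²*(-1 - 980)² = 0*(-981)² = 0*962361 = 0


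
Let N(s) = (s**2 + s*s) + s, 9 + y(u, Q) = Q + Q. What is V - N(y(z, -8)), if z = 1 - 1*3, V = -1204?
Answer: -2429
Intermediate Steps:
z = -2 (z = 1 - 3 = -2)
y(u, Q) = -9 + 2*Q (y(u, Q) = -9 + (Q + Q) = -9 + 2*Q)
N(s) = s + 2*s**2 (N(s) = (s**2 + s**2) + s = 2*s**2 + s = s + 2*s**2)
V - N(y(z, -8)) = -1204 - (-9 + 2*(-8))*(1 + 2*(-9 + 2*(-8))) = -1204 - (-9 - 16)*(1 + 2*(-9 - 16)) = -1204 - (-25)*(1 + 2*(-25)) = -1204 - (-25)*(1 - 50) = -1204 - (-25)*(-49) = -1204 - 1*1225 = -1204 - 1225 = -2429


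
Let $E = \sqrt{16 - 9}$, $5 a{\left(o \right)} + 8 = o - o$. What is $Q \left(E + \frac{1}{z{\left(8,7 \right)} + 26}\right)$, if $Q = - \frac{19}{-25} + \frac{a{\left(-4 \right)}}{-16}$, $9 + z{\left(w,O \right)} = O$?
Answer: $\frac{43}{1200} + \frac{43 \sqrt{7}}{50} \approx 2.3112$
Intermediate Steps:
$z{\left(w,O \right)} = -9 + O$
$a{\left(o \right)} = - \frac{8}{5}$ ($a{\left(o \right)} = - \frac{8}{5} + \frac{o - o}{5} = - \frac{8}{5} + \frac{1}{5} \cdot 0 = - \frac{8}{5} + 0 = - \frac{8}{5}$)
$Q = \frac{43}{50}$ ($Q = - \frac{19}{-25} - \frac{8}{5 \left(-16\right)} = \left(-19\right) \left(- \frac{1}{25}\right) - - \frac{1}{10} = \frac{19}{25} + \frac{1}{10} = \frac{43}{50} \approx 0.86$)
$E = \sqrt{7} \approx 2.6458$
$Q \left(E + \frac{1}{z{\left(8,7 \right)} + 26}\right) = \frac{43 \left(\sqrt{7} + \frac{1}{\left(-9 + 7\right) + 26}\right)}{50} = \frac{43 \left(\sqrt{7} + \frac{1}{-2 + 26}\right)}{50} = \frac{43 \left(\sqrt{7} + \frac{1}{24}\right)}{50} = \frac{43 \left(\frac{1}{24} + \sqrt{7}\right)}{50} = \frac{43}{1200} + \frac{43 \sqrt{7}}{50}$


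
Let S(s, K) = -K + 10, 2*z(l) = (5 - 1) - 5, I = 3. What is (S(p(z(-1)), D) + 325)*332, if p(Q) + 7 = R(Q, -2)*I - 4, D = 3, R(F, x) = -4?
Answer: 110224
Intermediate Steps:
z(l) = -½ (z(l) = ((5 - 1) - 5)/2 = (4 - 5)/2 = (½)*(-1) = -½)
p(Q) = -23 (p(Q) = -7 + (-4*3 - 4) = -7 + (-12 - 4) = -7 - 16 = -23)
S(s, K) = 10 - K
(S(p(z(-1)), D) + 325)*332 = ((10 - 1*3) + 325)*332 = ((10 - 3) + 325)*332 = (7 + 325)*332 = 332*332 = 110224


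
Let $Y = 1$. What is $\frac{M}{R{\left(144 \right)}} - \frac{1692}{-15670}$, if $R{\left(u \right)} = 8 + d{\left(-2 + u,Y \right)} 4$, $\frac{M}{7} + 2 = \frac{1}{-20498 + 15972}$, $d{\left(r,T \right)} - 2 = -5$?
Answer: $\frac{511827769}{141844840} \approx 3.6084$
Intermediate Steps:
$d{\left(r,T \right)} = -3$ ($d{\left(r,T \right)} = 2 - 5 = -3$)
$M = - \frac{63371}{4526}$ ($M = -14 + \frac{7}{-20498 + 15972} = -14 + \frac{7}{-4526} = -14 + 7 \left(- \frac{1}{4526}\right) = -14 - \frac{7}{4526} = - \frac{63371}{4526} \approx -14.002$)
$R{\left(u \right)} = -4$ ($R{\left(u \right)} = 8 - 12 = -4$)
$\frac{M}{R{\left(144 \right)}} - \frac{1692}{-15670} = - \frac{63371}{4526 \left(-4\right)} - \frac{1692}{-15670} = \left(- \frac{63371}{4526}\right) \left(- \frac{1}{4}\right) - - \frac{846}{7835} = \frac{63371}{18104} + \frac{846}{7835} = \frac{511827769}{141844840}$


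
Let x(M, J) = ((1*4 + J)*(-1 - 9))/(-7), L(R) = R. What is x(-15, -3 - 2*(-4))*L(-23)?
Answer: -2070/7 ≈ -295.71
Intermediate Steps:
x(M, J) = 40/7 + 10*J/7 (x(M, J) = ((4 + J)*(-10))*(-⅐) = (-40 - 10*J)*(-⅐) = 40/7 + 10*J/7)
x(-15, -3 - 2*(-4))*L(-23) = (40/7 + 10*(-3 - 2*(-4))/7)*(-23) = (40/7 + 10*(-3 + 8)/7)*(-23) = (40/7 + (10/7)*5)*(-23) = (40/7 + 50/7)*(-23) = (90/7)*(-23) = -2070/7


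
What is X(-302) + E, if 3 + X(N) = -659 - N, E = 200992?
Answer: 200632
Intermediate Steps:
X(N) = -662 - N (X(N) = -3 + (-659 - N) = -662 - N)
X(-302) + E = (-662 - 1*(-302)) + 200992 = (-662 + 302) + 200992 = -360 + 200992 = 200632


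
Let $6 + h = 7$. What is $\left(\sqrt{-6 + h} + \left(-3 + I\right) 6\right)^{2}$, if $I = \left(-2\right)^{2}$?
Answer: $\left(6 + i \sqrt{5}\right)^{2} \approx 31.0 + 26.833 i$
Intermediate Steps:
$h = 1$ ($h = -6 + 7 = 1$)
$I = 4$
$\left(\sqrt{-6 + h} + \left(-3 + I\right) 6\right)^{2} = \left(\sqrt{-6 + 1} + \left(-3 + 4\right) 6\right)^{2} = \left(\sqrt{-5} + 1 \cdot 6\right)^{2} = \left(i \sqrt{5} + 6\right)^{2} = \left(6 + i \sqrt{5}\right)^{2}$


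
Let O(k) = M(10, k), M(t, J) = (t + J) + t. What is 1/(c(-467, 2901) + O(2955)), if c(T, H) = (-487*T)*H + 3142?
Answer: 1/659777646 ≈ 1.5157e-9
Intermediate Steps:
M(t, J) = J + 2*t (M(t, J) = (J + t) + t = J + 2*t)
O(k) = 20 + k (O(k) = k + 2*10 = k + 20 = 20 + k)
c(T, H) = 3142 - 487*H*T (c(T, H) = -487*H*T + 3142 = 3142 - 487*H*T)
1/(c(-467, 2901) + O(2955)) = 1/((3142 - 487*2901*(-467)) + (20 + 2955)) = 1/((3142 + 659771529) + 2975) = 1/(659774671 + 2975) = 1/659777646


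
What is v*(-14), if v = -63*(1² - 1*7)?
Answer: -5292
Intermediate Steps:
v = 378 (v = -63*(1 - 7) = -63*(-6) = 378)
v*(-14) = 378*(-14) = -5292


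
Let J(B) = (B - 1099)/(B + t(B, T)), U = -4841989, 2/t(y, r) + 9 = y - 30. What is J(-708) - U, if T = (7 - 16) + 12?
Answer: 2560822808171/528878 ≈ 4.8420e+6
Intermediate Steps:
T = 3 (T = -9 + 12 = 3)
t(y, r) = 2/(-39 + y) (t(y, r) = 2/(-9 + (y - 30)) = 2/(-9 + (-30 + y)) = 2/(-39 + y))
J(B) = (-1099 + B)/(B + 2/(-39 + B)) (J(B) = (B - 1099)/(B + 2/(-39 + B)) = (-1099 + B)/(B + 2/(-39 + B)))
J(-708) - U = (-1099 - 708)*(-39 - 708)/(2 - 708*(-39 - 708)) - 1*(-4841989) = -1807*(-747)/(2 - 708*(-747)) + 4841989 = -1807*(-747)/(2 + 528876) + 4841989 = -1807*(-747)/528878 + 4841989 = (1/528878)*(-1807)*(-747) + 4841989 = 1349829/528878 + 4841989 = 2560822808171/528878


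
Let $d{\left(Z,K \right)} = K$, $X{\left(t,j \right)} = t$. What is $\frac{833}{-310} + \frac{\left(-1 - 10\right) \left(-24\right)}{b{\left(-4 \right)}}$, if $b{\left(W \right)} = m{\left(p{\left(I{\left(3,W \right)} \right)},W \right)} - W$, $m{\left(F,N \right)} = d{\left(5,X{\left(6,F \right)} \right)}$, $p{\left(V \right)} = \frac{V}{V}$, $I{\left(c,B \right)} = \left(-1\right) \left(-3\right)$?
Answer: $\frac{7351}{310} \approx 23.713$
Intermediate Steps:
$I{\left(c,B \right)} = 3$
$p{\left(V \right)} = 1$
$m{\left(F,N \right)} = 6$
$b{\left(W \right)} = 6 - W$
$\frac{833}{-310} + \frac{\left(-1 - 10\right) \left(-24\right)}{b{\left(-4 \right)}} = \frac{833}{-310} + \frac{\left(-1 - 10\right) \left(-24\right)}{6 - -4} = 833 \left(- \frac{1}{310}\right) + \frac{\left(-11\right) \left(-24\right)}{6 + 4} = - \frac{833}{310} + \frac{264}{10} = - \frac{833}{310} + 264 \cdot \frac{1}{10} = - \frac{833}{310} + \frac{132}{5} = \frac{7351}{310}$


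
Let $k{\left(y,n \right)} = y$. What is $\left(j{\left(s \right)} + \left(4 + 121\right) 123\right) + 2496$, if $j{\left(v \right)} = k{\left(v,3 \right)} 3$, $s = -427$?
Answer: $16590$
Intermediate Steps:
$j{\left(v \right)} = 3 v$ ($j{\left(v \right)} = v 3 = 3 v$)
$\left(j{\left(s \right)} + \left(4 + 121\right) 123\right) + 2496 = \left(3 \left(-427\right) + \left(4 + 121\right) 123\right) + 2496 = \left(-1281 + 125 \cdot 123\right) + 2496 = \left(-1281 + 15375\right) + 2496 = 14094 + 2496 = 16590$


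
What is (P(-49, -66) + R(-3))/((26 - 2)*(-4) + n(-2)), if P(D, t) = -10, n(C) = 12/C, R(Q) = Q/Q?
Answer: 3/34 ≈ 0.088235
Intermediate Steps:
R(Q) = 1
(P(-49, -66) + R(-3))/((26 - 2)*(-4) + n(-2)) = (-10 + 1)/((26 - 2)*(-4) + 12/(-2)) = -9/(24*(-4) + 12*(-½)) = -9/(-96 - 6) = -9/(-102) = -9*(-1/102) = 3/34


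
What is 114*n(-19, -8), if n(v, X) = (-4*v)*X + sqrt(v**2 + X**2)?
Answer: -69312 + 570*sqrt(17) ≈ -66962.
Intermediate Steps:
n(v, X) = sqrt(X**2 + v**2) - 4*X*v (n(v, X) = -4*X*v + sqrt(X**2 + v**2) = sqrt(X**2 + v**2) - 4*X*v)
114*n(-19, -8) = 114*(sqrt((-8)**2 + (-19)**2) - 4*(-8)*(-19)) = 114*(sqrt(64 + 361) - 608) = 114*(sqrt(425) - 608) = 114*(5*sqrt(17) - 608) = 114*(-608 + 5*sqrt(17)) = -69312 + 570*sqrt(17)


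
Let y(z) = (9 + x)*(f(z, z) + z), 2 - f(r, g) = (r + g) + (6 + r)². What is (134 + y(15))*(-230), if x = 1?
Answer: 1013380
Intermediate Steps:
f(r, g) = 2 - g - r - (6 + r)² (f(r, g) = 2 - ((r + g) + (6 + r)²) = 2 - ((g + r) + (6 + r)²) = 2 - (g + r + (6 + r)²) = 2 + (-g - r - (6 + r)²) = 2 - g - r - (6 + r)²)
y(z) = 20 - 10*z - 10*(6 + z)² (y(z) = (9 + 1)*((2 - z - z - (6 + z)²) + z) = 10*((2 - (6 + z)² - 2*z) + z) = 10*(2 - z - (6 + z)²) = 20 - 10*z - 10*(6 + z)²)
(134 + y(15))*(-230) = (134 + (20 - 10*15 - 10*(6 + 15)²))*(-230) = (134 + (20 - 150 - 10*21²))*(-230) = (134 + (20 - 150 - 10*441))*(-230) = (134 + (20 - 150 - 4410))*(-230) = (134 - 4540)*(-230) = -4406*(-230) = 1013380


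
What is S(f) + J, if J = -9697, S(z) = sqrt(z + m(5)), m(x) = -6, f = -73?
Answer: -9697 + I*sqrt(79) ≈ -9697.0 + 8.8882*I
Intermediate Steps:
S(z) = sqrt(-6 + z) (S(z) = sqrt(z - 6) = sqrt(-6 + z))
S(f) + J = sqrt(-6 - 73) - 9697 = sqrt(-79) - 9697 = I*sqrt(79) - 9697 = -9697 + I*sqrt(79)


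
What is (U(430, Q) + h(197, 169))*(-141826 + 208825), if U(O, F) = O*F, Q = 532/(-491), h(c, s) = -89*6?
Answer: -32893427046/491 ≈ -6.6993e+7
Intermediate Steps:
h(c, s) = -534
Q = -532/491 (Q = 532*(-1/491) = -532/491 ≈ -1.0835)
U(O, F) = F*O
(U(430, Q) + h(197, 169))*(-141826 + 208825) = (-532/491*430 - 534)*(-141826 + 208825) = (-228760/491 - 534)*66999 = -490954/491*66999 = -32893427046/491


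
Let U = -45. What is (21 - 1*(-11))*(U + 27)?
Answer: -576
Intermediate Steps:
(21 - 1*(-11))*(U + 27) = (21 - 1*(-11))*(-45 + 27) = (21 + 11)*(-18) = 32*(-18) = -576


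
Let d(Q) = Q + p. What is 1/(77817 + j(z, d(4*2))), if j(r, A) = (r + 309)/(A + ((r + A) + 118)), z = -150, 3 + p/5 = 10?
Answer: 18/1400759 ≈ 1.2850e-5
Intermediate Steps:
p = 35 (p = -15 + 5*10 = -15 + 50 = 35)
d(Q) = 35 + Q (d(Q) = Q + 35 = 35 + Q)
j(r, A) = (309 + r)/(118 + r + 2*A) (j(r, A) = (309 + r)/(A + ((A + r) + 118)) = (309 + r)/(A + (118 + A + r)) = (309 + r)/(118 + r + 2*A))
1/(77817 + j(z, d(4*2))) = 1/(77817 + (309 - 150)/(118 - 150 + 2*(35 + 4*2))) = 1/(77817 + 159/(118 - 150 + 2*(35 + 8))) = 1/(77817 + 159/(118 - 150 + 2*43)) = 1/(77817 + 159/(118 - 150 + 86)) = 1/(77817 + 159/54) = 1/(77817 + (1/54)*159) = 1/(77817 + 53/18) = 1/(1400759/18) = 18/1400759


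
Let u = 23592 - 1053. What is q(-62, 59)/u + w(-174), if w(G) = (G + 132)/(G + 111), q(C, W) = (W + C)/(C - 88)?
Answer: 751301/1126950 ≈ 0.66667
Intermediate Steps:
q(C, W) = (C + W)/(-88 + C)
u = 22539
w(G) = (132 + G)/(111 + G)
q(-62, 59)/u + w(-174) = ((-62 + 59)/(-88 - 62))/22539 + (132 - 174)/(111 - 174) = (-3/(-150))*(1/22539) - 42/(-63) = -1/150*(-3)*(1/22539) - 1/63*(-42) = (1/50)*(1/22539) + ⅔ = 1/1126950 + ⅔ = 751301/1126950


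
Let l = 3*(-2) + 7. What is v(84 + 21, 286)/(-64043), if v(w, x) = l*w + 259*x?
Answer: -10597/9149 ≈ -1.1583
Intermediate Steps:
l = 1 (l = -6 + 7 = 1)
v(w, x) = w + 259*x (v(w, x) = 1*w + 259*x = w + 259*x)
v(84 + 21, 286)/(-64043) = ((84 + 21) + 259*286)/(-64043) = (105 + 74074)*(-1/64043) = 74179*(-1/64043) = -10597/9149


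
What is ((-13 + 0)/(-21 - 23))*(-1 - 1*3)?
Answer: -13/11 ≈ -1.1818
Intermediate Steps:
((-13 + 0)/(-21 - 23))*(-1 - 1*3) = (-13/(-44))*(-1 - 3) = -13*(-1/44)*(-4) = (13/44)*(-4) = -13/11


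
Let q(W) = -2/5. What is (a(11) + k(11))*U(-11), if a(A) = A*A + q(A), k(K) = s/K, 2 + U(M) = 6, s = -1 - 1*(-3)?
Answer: 26572/55 ≈ 483.13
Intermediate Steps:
s = 2 (s = -1 + 3 = 2)
q(W) = -⅖ (q(W) = -2*⅕ = -⅖)
U(M) = 4 (U(M) = -2 + 6 = 4)
k(K) = 2/K
a(A) = -⅖ + A² (a(A) = A*A - ⅖ = A² - ⅖ = -⅖ + A²)
(a(11) + k(11))*U(-11) = ((-⅖ + 11²) + 2/11)*4 = ((-⅖ + 121) + 2*(1/11))*4 = (603/5 + 2/11)*4 = (6643/55)*4 = 26572/55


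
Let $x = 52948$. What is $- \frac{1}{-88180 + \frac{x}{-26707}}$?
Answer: $\frac{26707}{2355076208} \approx 1.134 \cdot 10^{-5}$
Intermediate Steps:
$- \frac{1}{-88180 + \frac{x}{-26707}} = - \frac{1}{-88180 + \frac{52948}{-26707}} = - \frac{1}{-88180 + 52948 \left(- \frac{1}{26707}\right)} = - \frac{1}{-88180 - \frac{52948}{26707}} = - \frac{1}{- \frac{2355076208}{26707}} = \left(-1\right) \left(- \frac{26707}{2355076208}\right) = \frac{26707}{2355076208}$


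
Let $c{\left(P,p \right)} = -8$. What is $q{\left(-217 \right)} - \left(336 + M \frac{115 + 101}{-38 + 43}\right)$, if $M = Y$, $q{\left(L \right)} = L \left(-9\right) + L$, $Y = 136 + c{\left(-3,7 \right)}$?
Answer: $- \frac{20648}{5} \approx -4129.6$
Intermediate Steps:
$Y = 128$ ($Y = 136 - 8 = 128$)
$q{\left(L \right)} = - 8 L$ ($q{\left(L \right)} = - 9 L + L = - 8 L$)
$M = 128$
$q{\left(-217 \right)} - \left(336 + M \frac{115 + 101}{-38 + 43}\right) = \left(-8\right) \left(-217\right) - \left(336 + 128 \frac{115 + 101}{-38 + 43}\right) = 1736 - \left(336 + 128 \cdot \frac{216}{5}\right) = 1736 - \left(336 + \frac{27648}{5}\right) = 1736 - \frac{29328}{5} = - \frac{20648}{5}$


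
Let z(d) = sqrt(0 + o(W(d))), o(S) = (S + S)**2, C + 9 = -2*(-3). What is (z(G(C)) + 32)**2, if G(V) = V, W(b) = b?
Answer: 1444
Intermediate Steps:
C = -3 (C = -9 - 2*(-3) = -9 + 6 = -3)
o(S) = 4*S**2 (o(S) = (2*S)**2 = 4*S**2)
z(d) = 2*sqrt(d**2) (z(d) = sqrt(0 + 4*d**2) = sqrt(4*d**2) = 2*sqrt(d**2))
(z(G(C)) + 32)**2 = (2*sqrt((-3)**2) + 32)**2 = (2*sqrt(9) + 32)**2 = (2*3 + 32)**2 = (6 + 32)**2 = 38**2 = 1444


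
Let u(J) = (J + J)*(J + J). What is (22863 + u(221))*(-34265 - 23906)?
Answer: -12694482817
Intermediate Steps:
u(J) = 4*J² (u(J) = (2*J)*(2*J) = 4*J²)
(22863 + u(221))*(-34265 - 23906) = (22863 + 4*221²)*(-34265 - 23906) = (22863 + 4*48841)*(-58171) = (22863 + 195364)*(-58171) = 218227*(-58171) = -12694482817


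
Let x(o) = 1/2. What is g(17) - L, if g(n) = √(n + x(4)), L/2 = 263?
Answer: -526 + √70/2 ≈ -521.82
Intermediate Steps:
L = 526 (L = 2*263 = 526)
x(o) = ½
g(n) = √(½ + n) (g(n) = √(n + ½) = √(½ + n))
g(17) - L = √(2 + 4*17)/2 - 1*526 = √(2 + 68)/2 - 526 = √70/2 - 526 = -526 + √70/2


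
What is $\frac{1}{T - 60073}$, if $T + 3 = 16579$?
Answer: $- \frac{1}{43497} \approx -2.299 \cdot 10^{-5}$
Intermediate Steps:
$T = 16576$ ($T = -3 + 16579 = 16576$)
$\frac{1}{T - 60073} = \frac{1}{16576 - 60073} = \frac{1}{-43497} = - \frac{1}{43497}$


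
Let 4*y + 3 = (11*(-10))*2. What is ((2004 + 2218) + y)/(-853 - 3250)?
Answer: -1515/1492 ≈ -1.0154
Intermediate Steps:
y = -223/4 (y = -¾ + ((11*(-10))*2)/4 = -¾ + (-110*2)/4 = -¾ + (¼)*(-220) = -¾ - 55 = -223/4 ≈ -55.750)
((2004 + 2218) + y)/(-853 - 3250) = ((2004 + 2218) - 223/4)/(-853 - 3250) = (4222 - 223/4)/(-4103) = (16665/4)*(-1/4103) = -1515/1492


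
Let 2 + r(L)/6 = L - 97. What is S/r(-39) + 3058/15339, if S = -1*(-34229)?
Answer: -174168869/4233564 ≈ -41.140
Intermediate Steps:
r(L) = -594 + 6*L (r(L) = -12 + 6*(L - 97) = -12 + 6*(-97 + L) = -12 + (-582 + 6*L) = -594 + 6*L)
S = 34229
S/r(-39) + 3058/15339 = 34229/(-594 + 6*(-39)) + 3058/15339 = 34229/(-594 - 234) + 3058*(1/15339) = 34229/(-828) + 3058/15339 = 34229*(-1/828) + 3058/15339 = -34229/828 + 3058/15339 = -174168869/4233564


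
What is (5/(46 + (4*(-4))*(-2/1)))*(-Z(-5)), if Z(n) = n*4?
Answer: 50/39 ≈ 1.2821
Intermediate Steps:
Z(n) = 4*n
(5/(46 + (4*(-4))*(-2/1)))*(-Z(-5)) = (5/(46 + (4*(-4))*(-2/1)))*(-4*(-5)) = (5/(46 - (-32)))*(-1*(-20)) = (5/(46 - 16*(-2)))*20 = (5/(46 + 32))*20 = (5/78)*20 = 50/39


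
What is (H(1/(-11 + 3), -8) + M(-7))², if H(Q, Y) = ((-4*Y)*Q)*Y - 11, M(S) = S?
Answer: 196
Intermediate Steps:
H(Q, Y) = -11 - 4*Q*Y² (H(Q, Y) = (-4*Q*Y)*Y - 11 = -4*Q*Y² - 11 = -11 - 4*Q*Y²)
(H(1/(-11 + 3), -8) + M(-7))² = ((-11 - 4*(-8)²/(-11 + 3)) - 7)² = ((-11 - 4*64/(-8)) - 7)² = ((-11 - 4*(-⅛)*64) - 7)² = ((-11 + 32) - 7)² = (21 - 7)² = 14² = 196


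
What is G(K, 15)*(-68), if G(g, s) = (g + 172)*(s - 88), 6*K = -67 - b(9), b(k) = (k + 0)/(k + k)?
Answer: 797963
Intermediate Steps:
b(k) = ½ (b(k) = k/((2*k)) = k*(1/(2*k)) = ½)
K = -45/4 (K = (-67 - 1*½)/6 = (-67 - ½)/6 = (⅙)*(-135/2) = -45/4 ≈ -11.250)
G(g, s) = (-88 + s)*(172 + g) (G(g, s) = (172 + g)*(-88 + s) = (-88 + s)*(172 + g))
G(K, 15)*(-68) = (-15136 - 88*(-45/4) + 172*15 - 45/4*15)*(-68) = (-15136 + 990 + 2580 - 675/4)*(-68) = -46939/4*(-68) = 797963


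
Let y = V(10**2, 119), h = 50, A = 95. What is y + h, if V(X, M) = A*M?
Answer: 11355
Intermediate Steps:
V(X, M) = 95*M
y = 11305 (y = 95*119 = 11305)
y + h = 11305 + 50 = 11355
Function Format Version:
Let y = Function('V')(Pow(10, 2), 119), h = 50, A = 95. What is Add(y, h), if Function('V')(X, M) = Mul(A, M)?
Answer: 11355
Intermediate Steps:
Function('V')(X, M) = Mul(95, M)
y = 11305 (y = Mul(95, 119) = 11305)
Add(y, h) = Add(11305, 50) = 11355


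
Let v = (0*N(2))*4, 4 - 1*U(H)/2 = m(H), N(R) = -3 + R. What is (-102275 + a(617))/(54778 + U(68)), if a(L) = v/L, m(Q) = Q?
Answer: -4091/2186 ≈ -1.8715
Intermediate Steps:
U(H) = 8 - 2*H
v = 0 (v = (0*(-3 + 2))*4 = (0*(-1))*4 = 0*4 = 0)
a(L) = 0 (a(L) = 0/L = 0)
(-102275 + a(617))/(54778 + U(68)) = (-102275 + 0)/(54778 + (8 - 2*68)) = -102275/(54778 + (8 - 136)) = -102275/(54778 - 128) = -102275/54650 = -102275*1/54650 = -4091/2186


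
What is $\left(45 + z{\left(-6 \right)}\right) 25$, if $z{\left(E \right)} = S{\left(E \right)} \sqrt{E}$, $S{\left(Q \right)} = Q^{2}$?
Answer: $1125 + 900 i \sqrt{6} \approx 1125.0 + 2204.5 i$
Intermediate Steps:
$z{\left(E \right)} = E^{\frac{5}{2}}$ ($z{\left(E \right)} = E^{2} \sqrt{E} = E^{\frac{5}{2}}$)
$\left(45 + z{\left(-6 \right)}\right) 25 = \left(45 + \left(-6\right)^{\frac{5}{2}}\right) 25 = \left(45 + 36 i \sqrt{6}\right) 25 = 1125 + 900 i \sqrt{6}$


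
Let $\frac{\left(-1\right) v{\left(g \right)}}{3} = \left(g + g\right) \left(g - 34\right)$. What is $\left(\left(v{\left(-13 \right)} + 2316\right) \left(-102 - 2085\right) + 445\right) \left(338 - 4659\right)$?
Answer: $-12759459295$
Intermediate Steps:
$v{\left(g \right)} = - 6 g \left(-34 + g\right)$ ($v{\left(g \right)} = - 3 \left(g + g\right) \left(g - 34\right) = - 3 \cdot 2 g \left(-34 + g\right) = - 6 g \left(-34 + g\right)$)
$\left(\left(v{\left(-13 \right)} + 2316\right) \left(-102 - 2085\right) + 445\right) \left(338 - 4659\right) = \left(\left(6 \left(-13\right) \left(34 - -13\right) + 2316\right) \left(-102 - 2085\right) + 445\right) \left(338 - 4659\right) = \left(\left(6 \left(-13\right) \left(34 + 13\right) + 2316\right) \left(-2187\right) + 445\right) \left(-4321\right) = \left(\left(6 \left(-13\right) 47 + 2316\right) \left(-2187\right) + 445\right) \left(-4321\right) = \left(\left(-3666 + 2316\right) \left(-2187\right) + 445\right) \left(-4321\right) = \left(\left(-1350\right) \left(-2187\right) + 445\right) \left(-4321\right) = \left(2952450 + 445\right) \left(-4321\right) = 2952895 \left(-4321\right) = -12759459295$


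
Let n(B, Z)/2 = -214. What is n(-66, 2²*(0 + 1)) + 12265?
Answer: 11837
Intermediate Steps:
n(B, Z) = -428 (n(B, Z) = 2*(-214) = -428)
n(-66, 2²*(0 + 1)) + 12265 = -428 + 12265 = 11837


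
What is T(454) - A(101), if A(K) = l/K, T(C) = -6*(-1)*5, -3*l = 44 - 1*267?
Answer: 8867/303 ≈ 29.264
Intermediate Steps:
l = 223/3 (l = -(44 - 1*267)/3 = -(44 - 267)/3 = -1/3*(-223) = 223/3 ≈ 74.333)
T(C) = 30 (T(C) = 6*5 = 30)
A(K) = 223/(3*K)
T(454) - A(101) = 30 - 223/(3*101) = 30 - 1*223/303 = 30 - 223/303 = 8867/303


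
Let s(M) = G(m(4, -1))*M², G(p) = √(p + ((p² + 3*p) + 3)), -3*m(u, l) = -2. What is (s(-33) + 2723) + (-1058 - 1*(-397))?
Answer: 2062 + 363*√55 ≈ 4754.1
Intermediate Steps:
m(u, l) = ⅔ (m(u, l) = -⅓*(-2) = ⅔)
G(p) = √(3 + p² + 4*p) (G(p) = √(p + (3 + p² + 3*p)) = √(3 + p² + 4*p))
s(M) = √55*M²/3 (s(M) = √(3 + (⅔)² + 4*(⅔))*M² = √(3 + 4/9 + 8/3)*M² = √(55/9)*M² = (√55/3)*M² = √55*M²/3)
(s(-33) + 2723) + (-1058 - 1*(-397)) = ((⅓)*√55*(-33)² + 2723) + (-1058 - 1*(-397)) = ((⅓)*√55*1089 + 2723) + (-1058 + 397) = (363*√55 + 2723) - 661 = (2723 + 363*√55) - 661 = 2062 + 363*√55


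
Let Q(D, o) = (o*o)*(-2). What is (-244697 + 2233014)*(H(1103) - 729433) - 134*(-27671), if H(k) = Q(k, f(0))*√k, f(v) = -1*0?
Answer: -1450340326347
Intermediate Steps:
f(v) = 0
Q(D, o) = -2*o² (Q(D, o) = o²*(-2) = -2*o²)
H(k) = 0 (H(k) = (-2*0²)*√k = (-2*0)*√k = 0*√k = 0)
(-244697 + 2233014)*(H(1103) - 729433) - 134*(-27671) = (-244697 + 2233014)*(0 - 729433) - 134*(-27671) = 1988317*(-729433) + 3707914 = -1450344034261 + 3707914 = -1450340326347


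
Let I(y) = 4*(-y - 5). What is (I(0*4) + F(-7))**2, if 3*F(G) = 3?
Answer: 361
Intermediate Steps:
F(G) = 1 (F(G) = (1/3)*3 = 1)
I(y) = -20 - 4*y (I(y) = 4*(-5 - y) = -20 - 4*y)
(I(0*4) + F(-7))**2 = ((-20 - 0*4) + 1)**2 = ((-20 - 4*0) + 1)**2 = ((-20 + 0) + 1)**2 = (-20 + 1)**2 = (-19)**2 = 361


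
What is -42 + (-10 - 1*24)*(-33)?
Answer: 1080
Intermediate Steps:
-42 + (-10 - 1*24)*(-33) = -42 + (-10 - 24)*(-33) = -42 - 34*(-33) = -42 + 1122 = 1080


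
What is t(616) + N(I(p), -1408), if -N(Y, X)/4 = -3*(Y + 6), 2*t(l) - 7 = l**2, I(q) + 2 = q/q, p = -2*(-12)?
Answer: 379583/2 ≈ 1.8979e+5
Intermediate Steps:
p = 24
I(q) = -1 (I(q) = -2 + q/q = -2 + 1 = -1)
t(l) = 7/2 + l**2/2
N(Y, X) = 72 + 12*Y (N(Y, X) = -(-12)*(Y + 6) = -(-12)*(6 + Y) = -4*(-18 - 3*Y) = 72 + 12*Y)
t(616) + N(I(p), -1408) = (7/2 + (1/2)*616**2) + (72 + 12*(-1)) = (7/2 + (1/2)*379456) + (72 - 12) = (7/2 + 189728) + 60 = 379463/2 + 60 = 379583/2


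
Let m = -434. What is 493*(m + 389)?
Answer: -22185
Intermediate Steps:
493*(m + 389) = 493*(-434 + 389) = 493*(-45) = -22185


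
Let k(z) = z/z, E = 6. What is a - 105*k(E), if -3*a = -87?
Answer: -76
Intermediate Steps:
k(z) = 1
a = 29 (a = -⅓*(-87) = 29)
a - 105*k(E) = 29 - 105*1 = 29 - 105 = -76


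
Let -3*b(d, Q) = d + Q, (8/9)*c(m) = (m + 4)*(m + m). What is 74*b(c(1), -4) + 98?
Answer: -485/6 ≈ -80.833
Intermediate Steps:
c(m) = 9*m*(4 + m)/4 (c(m) = 9*((m + 4)*(m + m))/8 = 9*((4 + m)*(2*m))/8 = 9*(2*m*(4 + m))/8 = 9*m*(4 + m)/4)
b(d, Q) = -Q/3 - d/3 (b(d, Q) = -(d + Q)/3 = -(Q + d)/3 = -Q/3 - d/3)
74*b(c(1), -4) + 98 = 74*(-⅓*(-4) - 3*(4 + 1)/4) + 98 = 74*(4/3 - 3*5/4) + 98 = 74*(4/3 - ⅓*45/4) + 98 = 74*(4/3 - 15/4) + 98 = 74*(-29/12) + 98 = -1073/6 + 98 = -485/6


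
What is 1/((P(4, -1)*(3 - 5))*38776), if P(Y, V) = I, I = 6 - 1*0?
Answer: -1/465312 ≈ -2.1491e-6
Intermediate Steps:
I = 6 (I = 6 + 0 = 6)
P(Y, V) = 6
1/((P(4, -1)*(3 - 5))*38776) = 1/((6*(3 - 5))*38776) = 1/((6*(-2))*38776) = 1/(-12*38776) = 1/(-465312) = -1/465312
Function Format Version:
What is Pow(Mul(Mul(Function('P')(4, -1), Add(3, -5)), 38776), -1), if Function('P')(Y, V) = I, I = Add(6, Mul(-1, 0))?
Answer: Rational(-1, 465312) ≈ -2.1491e-6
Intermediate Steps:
I = 6 (I = Add(6, 0) = 6)
Function('P')(Y, V) = 6
Pow(Mul(Mul(Function('P')(4, -1), Add(3, -5)), 38776), -1) = Pow(Mul(Mul(6, Add(3, -5)), 38776), -1) = Pow(Mul(Mul(6, -2), 38776), -1) = Pow(Mul(-12, 38776), -1) = Pow(-465312, -1) = Rational(-1, 465312)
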